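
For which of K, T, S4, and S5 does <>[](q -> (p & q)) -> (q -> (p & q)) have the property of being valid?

S4-tableau for the negation ~(<>[](q -> (p & q)) -> (q -> (p & q))):
1. ~(<>[](q -> (p & q)) -> (q -> (p & q))), u
2. <>[](q -> (p & q)), u   [~->-rule on 1]
3. ~(q -> (p & q)), u   [~->-rule on 1]
4. q, u   [~->-rule on 3]
5. ~(p & q), u   [~->-rule on 3]
6. ~p, u   [~&-rule on 5 (branches; this branch)]
7. [](q -> (p & q)), v   [<>-rule on 2: fresh world v, uRv]
8. q -> (p & q), v   [[]-rule on 7 via vRv]
9. p & q, v   [->-rule on 8 (branches; this branch)]
10. p, v   [&-rule on 9]
11. q, v   [&-rule on 9]
Accessibility: uRu, uRv, vRv
Complete open branch: countermodel on an S4-frame, so not valid in S4, nor in K, T (the same frame is also a K-frame and a T-frame).
S5-tableau for the negation ~(<>[](q -> (p & q)) -> (q -> (p & q))):
1. ~(<>[](q -> (p & q)) -> (q -> (p & q))), u
2. <>[](q -> (p & q)), u   [~->-rule on 1]
3. ~(q -> (p & q)), u   [~->-rule on 1]
4. q, u   [~->-rule on 3]
5. ~(p & q), u   [~->-rule on 3]
6. ~p, u   [~&-rule on 5 (branches; this branch)]
7. [](q -> (p & q)), v   [<>-rule on 2: fresh world v, uRv]
8. q -> (p & q), u   [[]-rule on 7 via vRu]
9. q -> (p & q), v   [[]-rule on 7 via vRv]
10. p & q, u   [->-rule on 8 (branches; this branch)]
11. p, u   [&-rule on 10]
Accessibility: uRu, uRv, vRu, vRv
Branch closes: p and ~p both at u.
Every branch closes (one shown): valid in S5.

S5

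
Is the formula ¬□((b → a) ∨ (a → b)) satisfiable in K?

Unsatisfiable

1. ¬□((b → a) ∨ (a → b)), 0
2. ¬((b → a) ∨ (a → b)), 1
3. ¬(b → a), 1
4. ¬(a → b), 1
5. b, 1
6. ¬a, 1
7. a, 1
8. ¬b, 1
Accessibility: 0R1
Branch closes: a and ¬a both at 1.
Every branch closes; the branch above is one of them.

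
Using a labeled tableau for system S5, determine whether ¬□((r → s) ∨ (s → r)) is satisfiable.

1. ¬□((r → s) ∨ (s → r)), u
2. ¬((r → s) ∨ (s → r)), v   [¬□-rule on 1: fresh world v, uRv]
3. ¬(r → s), v   [¬∨-rule on 2]
4. ¬(s → r), v   [¬∨-rule on 2]
5. r, v   [¬→-rule on 3]
6. ¬s, v   [¬→-rule on 3]
7. s, v   [¬→-rule on 4]
8. ¬r, v   [¬→-rule on 4]
Accessibility: uRu, uRv, vRu, vRv
Branch closes: s and ¬s both at v.
(One branch shown.) All branches close.

Unsatisfiable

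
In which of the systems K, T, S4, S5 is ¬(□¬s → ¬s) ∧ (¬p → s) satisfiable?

K

K-tableau for the formula:
1. ¬(□¬s → ¬s) ∧ (¬p → s), 0
2. ¬(□¬s → ¬s), 0
3. ¬p → s, 0
4. □¬s, 0
5. s, 0
Complete open branch: satisfiable in K.
T-tableau for the formula:
1. ¬(□¬s → ¬s) ∧ (¬p → s), 0
2. ¬(□¬s → ¬s), 0
3. ¬p → s, 0
4. □¬s, 0
5. s, 0
6. ¬s, 0
Accessibility: 0R0
Branch closes: s and ¬s both at 0.
Every branch closes (one shown): unsatisfiable in T, hence also in S4, S5 (every S4/S5-frame is a T-frame).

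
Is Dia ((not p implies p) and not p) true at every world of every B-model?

No, not valid

Tableau for the negation not Dia ((not p implies p) and not p):
1. not Dia ((not p implies p) and not p), w0
2. not ((not p implies p) and not p), w0   [neg-Dia-rule on 1 via w0Rw0]
3. p, w0   [neg-and-rule on 2 (branches; this branch)]
Accessibility: w0Rw0
The negation has an open branch (countermodel exists).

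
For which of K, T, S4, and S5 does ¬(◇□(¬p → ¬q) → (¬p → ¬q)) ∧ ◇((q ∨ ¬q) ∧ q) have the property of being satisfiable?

K, T, S4

S4-tableau for the formula:
1. ¬(◇□(¬p → ¬q) → (¬p → ¬q)) ∧ ◇((q ∨ ¬q) ∧ q), u
2. ¬(◇□(¬p → ¬q) → (¬p → ¬q)), u
3. ◇((q ∨ ¬q) ∧ q), u
4. ◇□(¬p → ¬q), u
5. ¬(¬p → ¬q), u
6. ¬p, u
7. q, u
8. (q ∨ ¬q) ∧ q, v
9. q ∨ ¬q, v
10. q, v
11. □(¬p → ¬q), w
12. ¬p → ¬q, w
13. ¬q, w
Accessibility: uRu, uRv, uRw, vRv, wRw
Complete open branch: satisfiable in S4, hence also in K, T (this S4-model is also a K-model and a T-model).
S5-tableau for the formula:
1. ¬(◇□(¬p → ¬q) → (¬p → ¬q)) ∧ ◇((q ∨ ¬q) ∧ q), u
2. ¬(◇□(¬p → ¬q) → (¬p → ¬q)), u
3. ◇((q ∨ ¬q) ∧ q), u
4. ◇□(¬p → ¬q), u
5. ¬(¬p → ¬q), u
6. ¬p, u
7. q, u
8. (q ∨ ¬q) ∧ q, v
9. q ∨ ¬q, v
10. q, v
11. □(¬p → ¬q), w
12. ¬p → ¬q, u
13. ¬p → ¬q, v
14. ¬p → ¬q, w
15. ¬q, u
Accessibility: uRu, uRv, uRw, vRu, vRv, vRw, wRu, wRv, wRw
Branch closes: q and ¬q both at u.
Every branch closes (one shown): unsatisfiable in S5.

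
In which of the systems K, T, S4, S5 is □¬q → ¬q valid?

T, S4, S5

T-tableau for the negation ¬(□¬q → ¬q):
1. ¬(□¬q → ¬q), w0
2. □¬q, w0   [¬→-rule on 1]
3. q, w0   [¬→-rule on 1]
4. ¬q, w0   [□-rule on 2 via w0Rw0]
Accessibility: w0Rw0
Branch closes: q and ¬q both at w0.
Every branch closes (one shown): valid in T, hence also in S4, S5 (every theorem of T is a theorem of S4 and S5).
K-tableau for the negation ¬(□¬q → ¬q):
1. ¬(□¬q → ¬q), w0
2. □¬q, w0   [¬→-rule on 1]
3. q, w0   [¬→-rule on 1]
Complete open branch: countermodel on a K-frame, so not valid in K.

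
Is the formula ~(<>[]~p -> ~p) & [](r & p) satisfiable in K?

1. ~(<>[]~p -> ~p) & [](r & p), u
2. ~(<>[]~p -> ~p), u   [&-rule on 1]
3. [](r & p), u   [&-rule on 1]
4. <>[]~p, u   [~->-rule on 2]
5. p, u   [~->-rule on 2]
6. []~p, v   [<>-rule on 4: fresh world v, uRv]
7. r & p, v   [[]-rule on 3 via uRv]
8. r, v   [&-rule on 7]
9. p, v   [&-rule on 7]
Accessibility: uRv

Satisfiable (open branch found)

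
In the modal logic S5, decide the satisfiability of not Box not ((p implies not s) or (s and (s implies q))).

Satisfiable

1. not Box not ((p implies not s) or (s and (s implies q))), u
2. (p implies not s) or (s and (s implies q)), v
3. s and (s implies q), v
4. s, v
5. s implies q, v
6. q, v
Accessibility: uRu, uRv, vRu, vRv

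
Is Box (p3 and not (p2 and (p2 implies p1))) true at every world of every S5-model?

Tableau for the negation not Box (p3 and not (p2 and (p2 implies p1))):
1. not Box (p3 and not (p2 and (p2 implies p1))), u
2. not (p3 and not (p2 and (p2 implies p1))), v
3. p2 and (p2 implies p1), v
4. p2, v
5. p2 implies p1, v
6. p1, v
Accessibility: uRu, uRv, vRu, vRv
The negation has an open branch (countermodel exists).

Invalid (countermodel exists)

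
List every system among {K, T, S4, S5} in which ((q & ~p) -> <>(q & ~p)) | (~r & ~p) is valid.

K-tableau for the negation ~(((q & ~p) -> <>(q & ~p)) | (~r & ~p)):
1. ~(((q & ~p) -> <>(q & ~p)) | (~r & ~p)), u
2. ~((q & ~p) -> <>(q & ~p)), u   [~|-rule on 1]
3. ~(~r & ~p), u   [~|-rule on 1]
4. q & ~p, u   [~->-rule on 2]
5. ~<>(q & ~p), u   [~->-rule on 2]
6. q, u   [&-rule on 4]
7. ~p, u   [&-rule on 4]
8. r, u   [~&-rule on 3 (branches; this branch)]
Complete open branch: countermodel on a K-frame, so not valid in K.
T-tableau for the negation ~(((q & ~p) -> <>(q & ~p)) | (~r & ~p)):
1. ~(((q & ~p) -> <>(q & ~p)) | (~r & ~p)), u
2. ~((q & ~p) -> <>(q & ~p)), u   [~|-rule on 1]
3. ~(~r & ~p), u   [~|-rule on 1]
4. q & ~p, u   [~->-rule on 2]
5. ~<>(q & ~p), u   [~->-rule on 2]
6. q, u   [&-rule on 4]
7. ~p, u   [&-rule on 4]
8. ~(q & ~p), u   [~<>-rule on 5 via uRu]
9. r, u   [~&-rule on 3 (branches; this branch)]
10. p, u   [~&-rule on 8 (branches; this branch)]
Accessibility: uRu
Branch closes: p and ~p both at u.
Every branch closes (one shown): valid in T, hence also in S4, S5 (every theorem of T is a theorem of S4 and S5).

T, S4, S5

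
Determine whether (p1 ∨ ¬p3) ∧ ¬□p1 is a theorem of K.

No, not valid

Tableau for the negation ¬((p1 ∨ ¬p3) ∧ ¬□p1):
1. ¬((p1 ∨ ¬p3) ∧ ¬□p1), u
2. □p1, u   [¬∧-rule on 1 (branches; this branch)]
The negation has an open branch (countermodel exists).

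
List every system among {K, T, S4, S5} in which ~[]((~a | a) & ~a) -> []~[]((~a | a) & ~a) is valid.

S5

S4-tableau for the negation ~(~[]((~a | a) & ~a) -> []~[]((~a | a) & ~a)):
1. ~(~[]((~a | a) & ~a) -> []~[]((~a | a) & ~a)), 0
2. ~[]((~a | a) & ~a), 0
3. ~[]~[]((~a | a) & ~a), 0
4. ~((~a | a) & ~a), 1
5. a, 1
6. []((~a | a) & ~a), 2
7. (~a | a) & ~a, 2
8. ~a | a, 2
9. ~a, 2
Accessibility: 0R0, 0R1, 0R2, 1R1, 2R2
Complete open branch: countermodel on an S4-frame, so not valid in S4, nor in K, T (the same frame is also a K-frame and a T-frame).
S5-tableau for the negation ~(~[]((~a | a) & ~a) -> []~[]((~a | a) & ~a)):
1. ~(~[]((~a | a) & ~a) -> []~[]((~a | a) & ~a)), 0
2. ~[]((~a | a) & ~a), 0
3. ~[]~[]((~a | a) & ~a), 0
4. ~((~a | a) & ~a), 1
5. a, 1
6. []((~a | a) & ~a), 2
7. (~a | a) & ~a, 0
8. ~a | a, 0
9. ~a, 0
10. (~a | a) & ~a, 1
11. ~a | a, 1
12. ~a, 1
Accessibility: 0R0, 0R1, 0R2, 1R0, 1R1, 1R2, 2R0, 2R1, 2R2
Branch closes: a and ~a both at 1.
Every branch closes (one shown): valid in S5.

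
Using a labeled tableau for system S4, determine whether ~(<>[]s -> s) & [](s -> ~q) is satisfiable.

Satisfiable

1. ~(<>[]s -> s) & [](s -> ~q), u
2. ~(<>[]s -> s), u
3. [](s -> ~q), u
4. <>[]s, u
5. ~s, u
6. s -> ~q, u
7. ~q, u
8. []s, v
9. s -> ~q, v
10. s, v
11. ~q, v
Accessibility: uRu, uRv, vRv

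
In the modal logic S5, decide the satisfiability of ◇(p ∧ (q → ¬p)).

Satisfiable (open branch found)

1. ◇(p ∧ (q → ¬p)), u
2. p ∧ (q → ¬p), v
3. p, v
4. q → ¬p, v
5. ¬q, v
Accessibility: uRu, uRv, vRu, vRv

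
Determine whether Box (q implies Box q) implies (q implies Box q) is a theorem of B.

Tableau for the negation not (Box (q implies Box q) implies (q implies Box q)):
1. not (Box (q implies Box q) implies (q implies Box q)), w0
2. Box (q implies Box q), w0
3. not (q implies Box q), w0
4. q, w0
5. not Box q, w0
6. q implies Box q, w0
7. Box q, w0
8. not q, w1
9. q implies Box q, w1
10. q, w1
Accessibility: w0Rw0, w0Rw1, w1Rw0, w1Rw1
Branch closes: q and not q both at w1.
All branches of the negation close; one closing branch shown above.

Valid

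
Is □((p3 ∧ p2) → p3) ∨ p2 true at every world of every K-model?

Valid

Tableau for the negation ¬(□((p3 ∧ p2) → p3) ∨ p2):
1. ¬(□((p3 ∧ p2) → p3) ∨ p2), w0
2. ¬□((p3 ∧ p2) → p3), w0
3. ¬p2, w0
4. ¬((p3 ∧ p2) → p3), w1
5. p3 ∧ p2, w1
6. ¬p3, w1
7. p3, w1
8. p2, w1
Accessibility: w0Rw1
Branch closes: p3 and ¬p3 both at w1.
All branches of the negation close; one closing branch shown above.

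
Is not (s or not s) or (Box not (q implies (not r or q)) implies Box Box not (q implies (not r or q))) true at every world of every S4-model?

Valid in S4

Tableau for the negation not (not (s or not s) or (Box not (q implies (not r or q)) implies Box Box not (q implies (not r or q)))):
1. not (not (s or not s) or (Box not (q implies (not r or q)) implies Box Box not (q implies (not r or q)))), u
2. s or not s, u   [neg-or-rule on 1]
3. not (Box not (q implies (not r or q)) implies Box Box not (q implies (not r or q))), u   [neg-or-rule on 1]
4. Box not (q implies (not r or q)), u   [neg-implies-rule on 3]
5. not Box Box not (q implies (not r or q)), u   [neg-implies-rule on 3]
6. not (q implies (not r or q)), u   [Box-rule on 4 via uRu]
7. q, u   [neg-implies-rule on 6]
8. not (not r or q), u   [neg-implies-rule on 6]
9. r, u   [neg-or-rule on 8]
10. not q, u   [neg-or-rule on 8]
Accessibility: uRu
Branch closes: q and not q both at u.
All branches of the negation close; one closing branch shown above.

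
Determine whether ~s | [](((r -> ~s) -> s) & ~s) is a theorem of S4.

Invalid (countermodel exists)

Tableau for the negation ~(~s | [](((r -> ~s) -> s) & ~s)):
1. ~(~s | [](((r -> ~s) -> s) & ~s)), u
2. s, u
3. ~[](((r -> ~s) -> s) & ~s), u
4. ~(((r -> ~s) -> s) & ~s), v
5. s, v
Accessibility: uRu, uRv, vRv
The negation has an open branch (countermodel exists).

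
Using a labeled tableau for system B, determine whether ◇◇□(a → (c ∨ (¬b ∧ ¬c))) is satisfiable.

1. ◇◇□(a → (c ∨ (¬b ∧ ¬c))), 0
2. ◇□(a → (c ∨ (¬b ∧ ¬c))), 1   [◇-rule on 1: fresh world 1, 0R1]
3. □(a → (c ∨ (¬b ∧ ¬c))), 2   [◇-rule on 2: fresh world 2, 1R2]
4. a → (c ∨ (¬b ∧ ¬c)), 1   [□-rule on 3 via 2R1]
5. a → (c ∨ (¬b ∧ ¬c)), 2   [□-rule on 3 via 2R2]
6. c ∨ (¬b ∧ ¬c), 1   [→-rule on 4 (branches; this branch)]
7. c ∨ (¬b ∧ ¬c), 2   [→-rule on 5 (branches; this branch)]
8. ¬b ∧ ¬c, 1   [∨-rule on 6 (branches; this branch)]
9. ¬b, 1   [∧-rule on 8]
10. ¬c, 1   [∧-rule on 8]
11. ¬b ∧ ¬c, 2   [∨-rule on 7 (branches; this branch)]
12. ¬b, 2   [∧-rule on 11]
13. ¬c, 2   [∧-rule on 11]
Accessibility: 0R0, 0R1, 1R0, 1R1, 1R2, 2R1, 2R2

Satisfiable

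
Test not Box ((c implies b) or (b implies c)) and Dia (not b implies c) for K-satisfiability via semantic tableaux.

Unsatisfiable (every branch closes)

1. not Box ((c implies b) or (b implies c)) and Dia (not b implies c), w0
2. not Box ((c implies b) or (b implies c)), w0
3. Dia (not b implies c), w0
4. not ((c implies b) or (b implies c)), w1
5. not (c implies b), w1
6. not (b implies c), w1
7. c, w1
8. not b, w1
9. b, w1
10. not c, w1
Accessibility: w0Rw1
Branch closes: b and not b both at w1.
(One branch shown.) All branches close.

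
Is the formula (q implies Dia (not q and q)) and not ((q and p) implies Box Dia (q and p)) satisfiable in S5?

1. (q implies Dia (not q and q)) and not ((q and p) implies Box Dia (q and p)), 0
2. q implies Dia (not q and q), 0
3. not ((q and p) implies Box Dia (q and p)), 0
4. q and p, 0
5. not Box Dia (q and p), 0
6. q, 0
7. p, 0
8. Dia (not q and q), 0
9. not Dia (q and p), 1
10. not (q and p), 0
11. not (q and p), 1
12. not p, 0
Accessibility: 0R0, 0R1, 1R0, 1R1
Branch closes: p and not p both at 0.
All branches of the tableau close; one closing branch shown above.

Unsatisfiable (every branch closes)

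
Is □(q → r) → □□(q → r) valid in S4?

Valid

Tableau for the negation ¬(□(q → r) → □□(q → r)):
1. ¬(□(q → r) → □□(q → r)), 0
2. □(q → r), 0
3. ¬□□(q → r), 0
4. q → r, 0
5. r, 0
6. ¬□(q → r), 1
7. q → r, 1
8. r, 1
9. ¬(q → r), 2
10. q, 2
11. ¬r, 2
12. q → r, 2
13. r, 2
Accessibility: 0R0, 0R1, 0R2, 1R1, 1R2, 2R2
Branch closes: r and ¬r both at 2.
All branches of the negation close; one closing branch shown above.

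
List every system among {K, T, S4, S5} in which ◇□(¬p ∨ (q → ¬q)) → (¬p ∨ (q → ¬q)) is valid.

S4-tableau for the negation ¬(◇□(¬p ∨ (q → ¬q)) → (¬p ∨ (q → ¬q))):
1. ¬(◇□(¬p ∨ (q → ¬q)) → (¬p ∨ (q → ¬q))), 0
2. ◇□(¬p ∨ (q → ¬q)), 0
3. ¬(¬p ∨ (q → ¬q)), 0
4. p, 0
5. ¬(q → ¬q), 0
6. q, 0
7. □(¬p ∨ (q → ¬q)), 1
8. ¬p ∨ (q → ¬q), 1
9. q → ¬q, 1
10. ¬q, 1
Accessibility: 0R0, 0R1, 1R1
Complete open branch: countermodel on an S4-frame, so not valid in S4, nor in K, T (the same frame is also a K-frame and a T-frame).
S5-tableau for the negation ¬(◇□(¬p ∨ (q → ¬q)) → (¬p ∨ (q → ¬q))):
1. ¬(◇□(¬p ∨ (q → ¬q)) → (¬p ∨ (q → ¬q))), 0
2. ◇□(¬p ∨ (q → ¬q)), 0
3. ¬(¬p ∨ (q → ¬q)), 0
4. p, 0
5. ¬(q → ¬q), 0
6. q, 0
7. □(¬p ∨ (q → ¬q)), 1
8. ¬p ∨ (q → ¬q), 0
9. ¬p ∨ (q → ¬q), 1
10. q → ¬q, 0
11. q → ¬q, 1
12. ¬q, 0
Accessibility: 0R0, 0R1, 1R0, 1R1
Branch closes: q and ¬q both at 0.
Every branch closes (one shown): valid in S5.

S5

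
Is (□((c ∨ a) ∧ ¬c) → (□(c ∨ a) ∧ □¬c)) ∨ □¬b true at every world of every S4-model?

Tableau for the negation ¬((□((c ∨ a) ∧ ¬c) → (□(c ∨ a) ∧ □¬c)) ∨ □¬b):
1. ¬((□((c ∨ a) ∧ ¬c) → (□(c ∨ a) ∧ □¬c)) ∨ □¬b), u
2. ¬(□((c ∨ a) ∧ ¬c) → (□(c ∨ a) ∧ □¬c)), u
3. ¬□¬b, u
4. □((c ∨ a) ∧ ¬c), u
5. ¬(□(c ∨ a) ∧ □¬c), u
6. (c ∨ a) ∧ ¬c, u
7. c ∨ a, u
8. ¬c, u
9. ¬□(c ∨ a), u
10. a, u
11. b, v
12. (c ∨ a) ∧ ¬c, v
13. c ∨ a, v
14. ¬c, v
15. a, v
16. ¬(c ∨ a), w
17. ¬c, w
18. ¬a, w
19. (c ∨ a) ∧ ¬c, w
20. c ∨ a, w
21. a, w
Accessibility: uRu, uRv, uRw, vRv, wRw
Branch closes: a and ¬a both at w.
All branches of the negation close; one closing branch shown above.

Yes, valid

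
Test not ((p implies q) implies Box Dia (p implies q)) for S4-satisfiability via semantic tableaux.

1. not ((p implies q) implies Box Dia (p implies q)), w0
2. p implies q, w0
3. not Box Dia (p implies q), w0
4. q, w0
5. not Dia (p implies q), w1
6. not (p implies q), w1
7. p, w1
8. not q, w1
Accessibility: w0Rw0, w0Rw1, w1Rw1

Satisfiable (open branch found)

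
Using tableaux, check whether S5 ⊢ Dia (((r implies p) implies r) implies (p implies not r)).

No, not valid

Tableau for the negation not Dia (((r implies p) implies r) implies (p implies not r)):
1. not Dia (((r implies p) implies r) implies (p implies not r)), 0
2. not (((r implies p) implies r) implies (p implies not r)), 0   [neg-Dia-rule on 1 via 0R0]
3. (r implies p) implies r, 0   [neg-implies-rule on 2]
4. not (p implies not r), 0   [neg-implies-rule on 2]
5. p, 0   [neg-implies-rule on 4]
6. r, 0   [neg-implies-rule on 4]
Accessibility: 0R0
The negation has an open branch (countermodel exists).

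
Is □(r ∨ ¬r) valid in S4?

Tableau for the negation ¬□(r ∨ ¬r):
1. ¬□(r ∨ ¬r), u
2. ¬(r ∨ ¬r), v
3. ¬r, v
4. r, v
Accessibility: uRu, uRv, vRv
Branch closes: r and ¬r both at v.
All branches of the negation close; one closing branch shown above.

Valid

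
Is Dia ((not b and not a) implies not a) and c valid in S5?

Tableau for the negation not (Dia ((not b and not a) implies not a) and c):
1. not (Dia ((not b and not a) implies not a) and c), w0
2. not c, w0   [neg-and-rule on 1 (branches; this branch)]
Accessibility: w0Rw0
The negation has an open branch (countermodel exists).

Invalid (countermodel exists)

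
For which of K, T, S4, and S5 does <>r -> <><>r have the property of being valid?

T, S4, S5

K-tableau for the negation ~(<>r -> <><>r):
1. ~(<>r -> <><>r), u
2. <>r, u
3. ~<><>r, u
4. r, v
5. ~<>r, v
Accessibility: uRv
Complete open branch: countermodel on a K-frame, so not valid in K.
T-tableau for the negation ~(<>r -> <><>r):
1. ~(<>r -> <><>r), u
2. <>r, u
3. ~<><>r, u
4. ~<>r, u
5. ~r, u
6. r, v
7. ~<>r, v
8. ~r, v
Accessibility: uRu, uRv, vRv
Branch closes: r and ~r both at v.
Every branch closes (one shown): valid in T, hence also in S4, S5 (every theorem of T is a theorem of S4 and S5).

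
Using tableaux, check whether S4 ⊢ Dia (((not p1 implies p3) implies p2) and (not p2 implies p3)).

No, not valid

Tableau for the negation not Dia (((not p1 implies p3) implies p2) and (not p2 implies p3)):
1. not Dia (((not p1 implies p3) implies p2) and (not p2 implies p3)), u
2. not (((not p1 implies p3) implies p2) and (not p2 implies p3)), u
3. not (not p2 implies p3), u
4. not p2, u
5. not p3, u
Accessibility: uRu
The negation has an open branch (countermodel exists).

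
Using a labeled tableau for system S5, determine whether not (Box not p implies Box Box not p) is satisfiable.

1. not (Box not p implies Box Box not p), 0
2. Box not p, 0
3. not Box Box not p, 0
4. not p, 0
5. not Box not p, 1
6. not p, 1
7. p, 2
8. not p, 2
Accessibility: 0R0, 0R1, 0R2, 1R0, 1R1, 1R2, 2R0, 2R1, 2R2
Branch closes: p and not p both at 2.
(One branch shown.) All branches close.

No, unsatisfiable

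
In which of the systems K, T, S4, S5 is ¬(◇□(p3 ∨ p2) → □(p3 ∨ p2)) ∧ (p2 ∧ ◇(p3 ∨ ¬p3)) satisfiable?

K, T, S4

S4-tableau for the formula:
1. ¬(◇□(p3 ∨ p2) → □(p3 ∨ p2)) ∧ (p2 ∧ ◇(p3 ∨ ¬p3)), 0
2. ¬(◇□(p3 ∨ p2) → □(p3 ∨ p2)), 0
3. p2 ∧ ◇(p3 ∨ ¬p3), 0
4. ◇□(p3 ∨ p2), 0
5. ¬□(p3 ∨ p2), 0
6. p2, 0
7. ◇(p3 ∨ ¬p3), 0
8. □(p3 ∨ p2), 1
9. p3 ∨ p2, 1
10. p2, 1
11. ¬(p3 ∨ p2), 2
12. ¬p3, 2
13. ¬p2, 2
14. p3 ∨ ¬p3, 3
15. ¬p3, 3
Accessibility: 0R0, 0R1, 0R2, 0R3, 1R1, 2R2, 3R3
Complete open branch: satisfiable in S4, hence also in K, T (this S4-model is also a K-model and a T-model).
S5-tableau for the formula:
1. ¬(◇□(p3 ∨ p2) → □(p3 ∨ p2)) ∧ (p2 ∧ ◇(p3 ∨ ¬p3)), 0
2. ¬(◇□(p3 ∨ p2) → □(p3 ∨ p2)), 0
3. p2 ∧ ◇(p3 ∨ ¬p3), 0
4. ◇□(p3 ∨ p2), 0
5. ¬□(p3 ∨ p2), 0
6. p2, 0
7. ◇(p3 ∨ ¬p3), 0
8. □(p3 ∨ p2), 1
9. p3 ∨ p2, 0
10. p3 ∨ p2, 1
11. p2, 1
12. ¬(p3 ∨ p2), 2
13. ¬p3, 2
14. ¬p2, 2
15. p3 ∨ p2, 2
16. p2, 2
Accessibility: 0R0, 0R1, 0R2, 1R0, 1R1, 1R2, 2R0, 2R1, 2R2
Branch closes: p2 and ¬p2 both at 2.
Every branch closes (one shown): unsatisfiable in S5.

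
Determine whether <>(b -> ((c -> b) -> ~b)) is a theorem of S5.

Tableau for the negation ~<>(b -> ((c -> b) -> ~b)):
1. ~<>(b -> ((c -> b) -> ~b)), 0
2. ~(b -> ((c -> b) -> ~b)), 0
3. b, 0
4. ~((c -> b) -> ~b), 0
5. c -> b, 0
Accessibility: 0R0
The negation has an open branch (countermodel exists).

Not valid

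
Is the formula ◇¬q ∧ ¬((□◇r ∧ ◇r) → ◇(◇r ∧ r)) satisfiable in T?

Unsatisfiable (every branch closes)

1. ◇¬q ∧ ¬((□◇r ∧ ◇r) → ◇(◇r ∧ r)), w0
2. ◇¬q, w0
3. ¬((□◇r ∧ ◇r) → ◇(◇r ∧ r)), w0
4. □◇r ∧ ◇r, w0
5. ¬◇(◇r ∧ r), w0
6. □◇r, w0
7. ◇r, w0
8. ¬(◇r ∧ r), w0
9. ¬r, w0
10. ¬q, w1
11. ¬(◇r ∧ r), w1
12. ◇r, w1
13. ¬◇r, w1
14. ¬r, w1
15. r, w2
16. ¬(◇r ∧ r), w2
17. ◇r, w2
18. ¬◇r, w2
19. ¬r, w2
Accessibility: w0Rw0, w0Rw1, w0Rw2, w1Rw1, w2Rw2
Branch closes: r and ¬r both at w2.
Every branch closes; the branch above is one of them.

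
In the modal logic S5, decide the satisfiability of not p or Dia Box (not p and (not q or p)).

Yes, satisfiable

1. not p or Dia Box (not p and (not q or p)), 0
2. Dia Box (not p and (not q or p)), 0   [or-rule on 1 (branches; this branch)]
3. Box (not p and (not q or p)), 1   [Dia-rule on 2: fresh world 1, 0R1]
4. not p and (not q or p), 0   [Box-rule on 3 via 1R0]
5. not p, 0   [and-rule on 4]
6. not q or p, 0   [and-rule on 4]
7. not p and (not q or p), 1   [Box-rule on 3 via 1R1]
8. not p, 1   [and-rule on 7]
9. not q or p, 1   [and-rule on 7]
10. not q, 0   [or-rule on 6 (branches; this branch)]
11. not q, 1   [or-rule on 9 (branches; this branch)]
Accessibility: 0R0, 0R1, 1R0, 1R1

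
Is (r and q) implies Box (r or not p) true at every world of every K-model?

Tableau for the negation not ((r and q) implies Box (r or not p)):
1. not ((r and q) implies Box (r or not p)), 0
2. r and q, 0
3. not Box (r or not p), 0
4. r, 0
5. q, 0
6. not (r or not p), 1
7. not r, 1
8. p, 1
Accessibility: 0R1
The negation has an open branch (countermodel exists).

No, not valid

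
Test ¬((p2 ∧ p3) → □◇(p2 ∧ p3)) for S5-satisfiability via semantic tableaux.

1. ¬((p2 ∧ p3) → □◇(p2 ∧ p3)), 0
2. p2 ∧ p3, 0
3. ¬□◇(p2 ∧ p3), 0
4. p2, 0
5. p3, 0
6. ¬◇(p2 ∧ p3), 1
7. ¬(p2 ∧ p3), 0
8. ¬(p2 ∧ p3), 1
9. ¬p3, 0
Accessibility: 0R0, 0R1, 1R0, 1R1
Branch closes: p3 and ¬p3 both at 0.
All branches of the tableau close; one closing branch shown above.

Unsatisfiable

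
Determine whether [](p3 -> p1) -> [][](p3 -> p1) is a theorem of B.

Invalid (countermodel exists)

Tableau for the negation ~([](p3 -> p1) -> [][](p3 -> p1)):
1. ~([](p3 -> p1) -> [][](p3 -> p1)), 0
2. [](p3 -> p1), 0
3. ~[][](p3 -> p1), 0
4. p3 -> p1, 0
5. p1, 0
6. ~[](p3 -> p1), 1
7. p3 -> p1, 1
8. p1, 1
9. ~(p3 -> p1), 2
10. p3, 2
11. ~p1, 2
Accessibility: 0R0, 0R1, 1R0, 1R1, 1R2, 2R1, 2R2
The negation has an open branch (countermodel exists).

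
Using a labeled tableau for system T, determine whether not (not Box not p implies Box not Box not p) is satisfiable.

1. not (not Box not p implies Box not Box not p), w0
2. not Box not p, w0   [neg-implies-rule on 1]
3. not Box not Box not p, w0   [neg-implies-rule on 1]
4. p, w1   [neg-Box-rule on 2: fresh world w1, w0Rw1]
5. Box not p, w2   [neg-Box-rule on 3: fresh world w2, w0Rw2]
6. not p, w2   [Box-rule on 5 via w2Rw2]
Accessibility: w0Rw0, w0Rw1, w0Rw2, w1Rw1, w2Rw2

Yes, satisfiable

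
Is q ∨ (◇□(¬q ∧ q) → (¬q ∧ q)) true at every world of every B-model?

Tableau for the negation ¬(q ∨ (◇□(¬q ∧ q) → (¬q ∧ q))):
1. ¬(q ∨ (◇□(¬q ∧ q) → (¬q ∧ q))), w0
2. ¬q, w0
3. ¬(◇□(¬q ∧ q) → (¬q ∧ q)), w0
4. ◇□(¬q ∧ q), w0
5. ¬(¬q ∧ q), w0
6. □(¬q ∧ q), w1
7. ¬q ∧ q, w0
8. q, w0
Accessibility: w0Rw0, w0Rw1, w1Rw0, w1Rw1
Branch closes: q and ¬q both at w0.
Every branch of the negation's tableau closes; the branch above is one of them.

Valid in B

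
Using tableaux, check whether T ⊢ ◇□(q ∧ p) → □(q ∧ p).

Tableau for the negation ¬(◇□(q ∧ p) → □(q ∧ p)):
1. ¬(◇□(q ∧ p) → □(q ∧ p)), u
2. ◇□(q ∧ p), u   [¬→-rule on 1]
3. ¬□(q ∧ p), u   [¬→-rule on 1]
4. □(q ∧ p), v   [◇-rule on 2: fresh world v, uRv]
5. q ∧ p, v   [□-rule on 4 via vRv]
6. q, v   [∧-rule on 5]
7. p, v   [∧-rule on 5]
8. ¬(q ∧ p), w   [¬□-rule on 3: fresh world w, uRw]
9. ¬p, w   [¬∧-rule on 8 (branches; this branch)]
Accessibility: uRu, uRv, uRw, vRv, wRw
The negation has an open branch (countermodel exists).

Not valid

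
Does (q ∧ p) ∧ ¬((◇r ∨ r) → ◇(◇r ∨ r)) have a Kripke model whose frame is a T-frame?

No, unsatisfiable

1. (q ∧ p) ∧ ¬((◇r ∨ r) → ◇(◇r ∨ r)), u
2. q ∧ p, u   [∧-rule on 1]
3. ¬((◇r ∨ r) → ◇(◇r ∨ r)), u   [∧-rule on 1]
4. q, u   [∧-rule on 2]
5. p, u   [∧-rule on 2]
6. ◇r ∨ r, u   [¬→-rule on 3]
7. ¬◇(◇r ∨ r), u   [¬→-rule on 3]
8. ¬(◇r ∨ r), u   [¬◇-rule on 7 via uRu]
9. ¬◇r, u   [¬∨-rule on 8]
10. ¬r, u   [¬∨-rule on 8]
11. ◇r, u   [∨-rule on 6 (branches; this branch)]
12. r, v   [◇-rule on 11: fresh world v, uRv]
13. ¬(◇r ∨ r), v   [¬◇-rule on 7 via uRv]
14. ¬◇r, v   [¬∨-rule on 13]
15. ¬r, v   [¬∨-rule on 13]
Accessibility: uRu, uRv, vRv
Branch closes: r and ¬r both at v.
All branches of the tableau close; one closing branch shown above.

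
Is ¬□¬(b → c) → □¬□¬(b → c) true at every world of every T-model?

Not valid

Tableau for the negation ¬(¬□¬(b → c) → □¬□¬(b → c)):
1. ¬(¬□¬(b → c) → □¬□¬(b → c)), 0
2. ¬□¬(b → c), 0
3. ¬□¬□¬(b → c), 0
4. b → c, 1
5. c, 1
6. □¬(b → c), 2
7. ¬(b → c), 2
8. b, 2
9. ¬c, 2
Accessibility: 0R0, 0R1, 0R2, 1R1, 2R2
The negation has an open branch (countermodel exists).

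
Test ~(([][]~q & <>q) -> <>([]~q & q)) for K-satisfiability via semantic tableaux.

1. ~(([][]~q & <>q) -> <>([]~q & q)), u
2. [][]~q & <>q, u   [~->-rule on 1]
3. ~<>([]~q & q), u   [~->-rule on 1]
4. [][]~q, u   [&-rule on 2]
5. <>q, u   [&-rule on 2]
6. q, v   [<>-rule on 5: fresh world v, uRv]
7. ~([]~q & q), v   [~<>-rule on 3 via uRv]
8. []~q, v   [[]-rule on 4 via uRv]
9. ~[]~q, v   [~&-rule on 7 (branches; this branch)]
10. q, w   [~[]-rule on 9: fresh world w, vRw]
11. ~q, w   [[]-rule on 8 via vRw]
Accessibility: uRv, vRw
Branch closes: q and ~q both at w.
All branches of the tableau close; one closing branch shown above.

No, unsatisfiable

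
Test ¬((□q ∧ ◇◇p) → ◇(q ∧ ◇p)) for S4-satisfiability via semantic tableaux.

No, unsatisfiable

1. ¬((□q ∧ ◇◇p) → ◇(q ∧ ◇p)), w0
2. □q ∧ ◇◇p, w0
3. ¬◇(q ∧ ◇p), w0
4. □q, w0
5. ◇◇p, w0
6. ¬(q ∧ ◇p), w0
7. q, w0
8. ¬◇p, w0
9. ¬p, w0
10. ◇p, w1
11. ¬(q ∧ ◇p), w1
12. q, w1
13. ¬p, w1
14. ¬◇p, w1
15. p, w2
16. ¬(q ∧ ◇p), w2
17. q, w2
18. ¬p, w2
Accessibility: w0Rw0, w0Rw1, w0Rw2, w1Rw1, w1Rw2, w2Rw2
Branch closes: p and ¬p both at w2.
All branches of the tableau close; one closing branch shown above.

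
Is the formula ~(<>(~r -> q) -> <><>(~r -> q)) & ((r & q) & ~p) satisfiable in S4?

Unsatisfiable

1. ~(<>(~r -> q) -> <><>(~r -> q)) & ((r & q) & ~p), w0
2. ~(<>(~r -> q) -> <><>(~r -> q)), w0
3. (r & q) & ~p, w0
4. <>(~r -> q), w0
5. ~<><>(~r -> q), w0
6. r & q, w0
7. ~p, w0
8. r, w0
9. q, w0
10. ~<>(~r -> q), w0
11. ~(~r -> q), w0
12. ~r, w0
13. ~q, w0
Accessibility: w0Rw0
Branch closes: r and ~r both at w0.
(One branch shown.) All branches close.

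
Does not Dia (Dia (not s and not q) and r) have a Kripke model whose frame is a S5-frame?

1. not Dia (Dia (not s and not q) and r), u
2. not (Dia (not s and not q) and r), u   [neg-Dia-rule on 1 via uRu]
3. not r, u   [neg-and-rule on 2 (branches; this branch)]
Accessibility: uRu

Satisfiable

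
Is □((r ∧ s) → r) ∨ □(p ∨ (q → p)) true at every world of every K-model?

Tableau for the negation ¬(□((r ∧ s) → r) ∨ □(p ∨ (q → p))):
1. ¬(□((r ∧ s) → r) ∨ □(p ∨ (q → p))), w0
2. ¬□((r ∧ s) → r), w0
3. ¬□(p ∨ (q → p)), w0
4. ¬((r ∧ s) → r), w1
5. r ∧ s, w1
6. ¬r, w1
7. r, w1
8. s, w1
Accessibility: w0Rw1
Branch closes: r and ¬r both at w1.
Every branch of the negation's tableau closes; the branch above is one of them.

Yes, valid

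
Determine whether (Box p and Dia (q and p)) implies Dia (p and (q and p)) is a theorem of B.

Yes, valid

Tableau for the negation not ((Box p and Dia (q and p)) implies Dia (p and (q and p))):
1. not ((Box p and Dia (q and p)) implies Dia (p and (q and p))), w0
2. Box p and Dia (q and p), w0
3. not Dia (p and (q and p)), w0
4. Box p, w0
5. Dia (q and p), w0
6. not (p and (q and p)), w0
7. p, w0
8. not (q and p), w0
9. not q, w0
10. q and p, w1
11. q, w1
12. p, w1
13. not (p and (q and p)), w1
14. not (q and p), w1
15. not p, w1
Accessibility: w0Rw0, w0Rw1, w1Rw0, w1Rw1
Branch closes: p and not p both at w1.
Every branch of the negation's tableau closes; the branch above is one of them.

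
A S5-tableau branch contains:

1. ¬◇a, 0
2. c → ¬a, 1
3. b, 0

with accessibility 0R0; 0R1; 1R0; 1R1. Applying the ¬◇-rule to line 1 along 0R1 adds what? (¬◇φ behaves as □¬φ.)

¬a, 1

¬◇φ behaves as □¬φ: propagate the negated body to each accessible world.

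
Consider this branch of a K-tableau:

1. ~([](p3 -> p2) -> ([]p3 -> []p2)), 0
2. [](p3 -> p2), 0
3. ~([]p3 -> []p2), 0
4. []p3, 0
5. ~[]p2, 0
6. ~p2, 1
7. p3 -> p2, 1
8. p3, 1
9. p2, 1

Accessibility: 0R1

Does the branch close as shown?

Both p2 and ~p2 appear at 1.

Closed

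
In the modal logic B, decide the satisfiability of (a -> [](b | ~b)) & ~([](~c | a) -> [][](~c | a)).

1. (a -> [](b | ~b)) & ~([](~c | a) -> [][](~c | a)), w0
2. a -> [](b | ~b), w0   [&-rule on 1]
3. ~([](~c | a) -> [][](~c | a)), w0   [&-rule on 1]
4. [](~c | a), w0   [~->-rule on 3]
5. ~[][](~c | a), w0   [~->-rule on 3]
6. ~c | a, w0   [[]-rule on 4 via w0Rw0]
7. [](b | ~b), w0   [->-rule on 2 (branches; this branch)]
8. b | ~b, w0   [[]-rule on 7 via w0Rw0]
9. a, w0   [|-rule on 6 (branches; this branch)]
10. ~b, w0   [|-rule on 8 (branches; this branch)]
11. ~[](~c | a), w1   [~[]-rule on 5: fresh world w1, w0Rw1]
12. ~c | a, w1   [[]-rule on 4 via w0Rw1]
13. b | ~b, w1   [[]-rule on 7 via w0Rw1]
14. a, w1   [|-rule on 12 (branches; this branch)]
15. ~b, w1   [|-rule on 13 (branches; this branch)]
16. ~(~c | a), w2   [~[]-rule on 11: fresh world w2, w1Rw2]
17. c, w2   [~|-rule on 16]
18. ~a, w2   [~|-rule on 16]
Accessibility: w0Rw0, w0Rw1, w1Rw0, w1Rw1, w1Rw2, w2Rw1, w2Rw2

Satisfiable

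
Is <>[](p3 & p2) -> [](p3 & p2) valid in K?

Tableau for the negation ~(<>[](p3 & p2) -> [](p3 & p2)):
1. ~(<>[](p3 & p2) -> [](p3 & p2)), 0
2. <>[](p3 & p2), 0
3. ~[](p3 & p2), 0
4. [](p3 & p2), 1
5. ~(p3 & p2), 2
6. ~p2, 2
Accessibility: 0R1, 0R2
The negation has an open branch (countermodel exists).

Invalid (countermodel exists)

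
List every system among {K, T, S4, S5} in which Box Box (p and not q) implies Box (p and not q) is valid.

T, S4, S5

K-tableau for the negation not (Box Box (p and not q) implies Box (p and not q)):
1. not (Box Box (p and not q) implies Box (p and not q)), 0
2. Box Box (p and not q), 0   [neg-implies-rule on 1]
3. not Box (p and not q), 0   [neg-implies-rule on 1]
4. not (p and not q), 1   [neg-Box-rule on 3: fresh world 1, 0R1]
5. Box (p and not q), 1   [Box-rule on 2 via 0R1]
6. q, 1   [neg-and-rule on 4 (branches; this branch)]
Accessibility: 0R1
Complete open branch: countermodel on a K-frame, so not valid in K.
T-tableau for the negation not (Box Box (p and not q) implies Box (p and not q)):
1. not (Box Box (p and not q) implies Box (p and not q)), 0
2. Box Box (p and not q), 0   [neg-implies-rule on 1]
3. not Box (p and not q), 0   [neg-implies-rule on 1]
4. Box (p and not q), 0   [Box-rule on 2 via 0R0]
5. p and not q, 0   [Box-rule on 4 via 0R0]
6. p, 0   [and-rule on 5]
7. not q, 0   [and-rule on 5]
8. not (p and not q), 1   [neg-Box-rule on 3: fresh world 1, 0R1]
9. Box (p and not q), 1   [Box-rule on 2 via 0R1]
10. p and not q, 1   [Box-rule on 4 via 0R1]
11. p, 1   [and-rule on 10]
12. not q, 1   [and-rule on 10]
13. q, 1   [neg-and-rule on 8 (branches; this branch)]
Accessibility: 0R0, 0R1, 1R1
Branch closes: q and not q both at 1.
Every branch closes (one shown): valid in T, hence also in S4, S5 (every theorem of T is a theorem of S4 and S5).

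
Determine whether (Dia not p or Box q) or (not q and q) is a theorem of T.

Not valid

Tableau for the negation not ((Dia not p or Box q) or (not q and q)):
1. not ((Dia not p or Box q) or (not q and q)), u
2. not (Dia not p or Box q), u   [neg-or-rule on 1]
3. not (not q and q), u   [neg-or-rule on 1]
4. not Dia not p, u   [neg-or-rule on 2]
5. not Box q, u   [neg-or-rule on 2]
6. p, u   [neg-Dia-rule on 4 via uRu]
7. not q, u   [neg-and-rule on 3 (branches; this branch)]
8. not q, v   [neg-Box-rule on 5: fresh world v, uRv]
9. p, v   [neg-Dia-rule on 4 via uRv]
Accessibility: uRu, uRv, vRv
The negation has an open branch (countermodel exists).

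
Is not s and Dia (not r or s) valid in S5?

Not valid

Tableau for the negation not (not s and Dia (not r or s)):
1. not (not s and Dia (not r or s)), u
2. not Dia (not r or s), u
3. not (not r or s), u
4. r, u
5. not s, u
Accessibility: uRu
The negation has an open branch (countermodel exists).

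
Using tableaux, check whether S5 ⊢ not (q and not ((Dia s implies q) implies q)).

Valid in S5

Tableau for the negation q and not ((Dia s implies q) implies q):
1. q and not ((Dia s implies q) implies q), 0
2. q, 0   [and-rule on 1]
3. not ((Dia s implies q) implies q), 0   [and-rule on 1]
4. Dia s implies q, 0   [neg-implies-rule on 3]
5. not q, 0   [neg-implies-rule on 3]
Accessibility: 0R0
Branch closes: q and not q both at 0.
Every branch of the negation's tableau closes; the branch above is one of them.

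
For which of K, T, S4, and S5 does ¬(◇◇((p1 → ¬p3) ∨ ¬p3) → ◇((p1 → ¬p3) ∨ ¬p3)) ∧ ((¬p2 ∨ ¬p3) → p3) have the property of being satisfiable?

T-tableau for the formula:
1. ¬(◇◇((p1 → ¬p3) ∨ ¬p3) → ◇((p1 → ¬p3) ∨ ¬p3)) ∧ ((¬p2 ∨ ¬p3) → p3), 0
2. ¬(◇◇((p1 → ¬p3) ∨ ¬p3) → ◇((p1 → ¬p3) ∨ ¬p3)), 0   [∧-rule on 1]
3. (¬p2 ∨ ¬p3) → p3, 0   [∧-rule on 1]
4. ◇◇((p1 → ¬p3) ∨ ¬p3), 0   [¬→-rule on 2]
5. ¬◇((p1 → ¬p3) ∨ ¬p3), 0   [¬→-rule on 2]
6. ¬((p1 → ¬p3) ∨ ¬p3), 0   [¬◇-rule on 5 via 0R0]
7. ¬(p1 → ¬p3), 0   [¬∨-rule on 6]
8. p3, 0   [¬∨-rule on 6]
9. p1, 0   [¬→-rule on 7]
10. ◇((p1 → ¬p3) ∨ ¬p3), 1   [◇-rule on 4: fresh world 1, 0R1]
11. ¬((p1 → ¬p3) ∨ ¬p3), 1   [¬◇-rule on 5 via 0R1]
12. ¬(p1 → ¬p3), 1   [¬∨-rule on 11]
13. p3, 1   [¬∨-rule on 11]
14. p1, 1   [¬→-rule on 12]
15. (p1 → ¬p3) ∨ ¬p3, 2   [◇-rule on 10: fresh world 2, 1R2]
16. ¬p3, 2   [∨-rule on 15 (branches; this branch)]
Accessibility: 0R0, 0R1, 1R1, 1R2, 2R2
Complete open branch: satisfiable in T, hence also in K (this T-model is also a K-model).
S4-tableau for the formula:
1. ¬(◇◇((p1 → ¬p3) ∨ ¬p3) → ◇((p1 → ¬p3) ∨ ¬p3)) ∧ ((¬p2 ∨ ¬p3) → p3), 0
2. ¬(◇◇((p1 → ¬p3) ∨ ¬p3) → ◇((p1 → ¬p3) ∨ ¬p3)), 0   [∧-rule on 1]
3. (¬p2 ∨ ¬p3) → p3, 0   [∧-rule on 1]
4. ◇◇((p1 → ¬p3) ∨ ¬p3), 0   [¬→-rule on 2]
5. ¬◇((p1 → ¬p3) ∨ ¬p3), 0   [¬→-rule on 2]
6. ¬((p1 → ¬p3) ∨ ¬p3), 0   [¬◇-rule on 5 via 0R0]
7. ¬(p1 → ¬p3), 0   [¬∨-rule on 6]
8. p3, 0   [¬∨-rule on 6]
9. p1, 0   [¬→-rule on 7]
10. ¬(¬p2 ∨ ¬p3), 0   [→-rule on 3 (branches; this branch)]
11. p2, 0   [¬∨-rule on 10]
12. ◇((p1 → ¬p3) ∨ ¬p3), 1   [◇-rule on 4: fresh world 1, 0R1]
13. ¬((p1 → ¬p3) ∨ ¬p3), 1   [¬◇-rule on 5 via 0R1]
14. ¬(p1 → ¬p3), 1   [¬∨-rule on 13]
15. p3, 1   [¬∨-rule on 13]
16. p1, 1   [¬→-rule on 14]
17. (p1 → ¬p3) ∨ ¬p3, 2   [◇-rule on 12: fresh world 2, 1R2]
18. ¬((p1 → ¬p3) ∨ ¬p3), 2   [¬◇-rule on 5 via 0R2]
19. ¬(p1 → ¬p3), 2   [¬∨-rule on 18]
20. p3, 2   [¬∨-rule on 18]
21. p1, 2   [¬→-rule on 19]
22. p1 → ¬p3, 2   [∨-rule on 17 (branches; this branch)]
23. ¬p3, 2   [→-rule on 22 (branches; this branch)]
Accessibility: 0R0, 0R1, 0R2, 1R1, 1R2, 2R2
Branch closes: p3 and ¬p3 both at 2.
Every branch closes (one shown): unsatisfiable in S4, hence also in S5 (every S5-frame is an S4-frame).

K, T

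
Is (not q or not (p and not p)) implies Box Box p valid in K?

Not valid

Tableau for the negation not ((not q or not (p and not p)) implies Box Box p):
1. not ((not q or not (p and not p)) implies Box Box p), w0
2. not q or not (p and not p), w0   [neg-implies-rule on 1]
3. not Box Box p, w0   [neg-implies-rule on 1]
4. not (p and not p), w0   [or-rule on 2 (branches; this branch)]
5. p, w0   [neg-and-rule on 4 (branches; this branch)]
6. not Box p, w1   [neg-Box-rule on 3: fresh world w1, w0Rw1]
7. not p, w2   [neg-Box-rule on 6: fresh world w2, w1Rw2]
Accessibility: w0Rw1, w1Rw2
The negation has an open branch (countermodel exists).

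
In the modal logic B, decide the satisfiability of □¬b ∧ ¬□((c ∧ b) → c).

1. □¬b ∧ ¬□((c ∧ b) → c), u
2. □¬b, u
3. ¬□((c ∧ b) → c), u
4. ¬b, u
5. ¬((c ∧ b) → c), v
6. c ∧ b, v
7. ¬c, v
8. c, v
9. b, v
Accessibility: uRu, uRv, vRu, vRv
Branch closes: c and ¬c both at v.
All branches of the tableau close; one closing branch shown above.

No, unsatisfiable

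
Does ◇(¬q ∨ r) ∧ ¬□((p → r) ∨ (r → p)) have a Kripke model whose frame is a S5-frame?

No, unsatisfiable

1. ◇(¬q ∨ r) ∧ ¬□((p → r) ∨ (r → p)), w0
2. ◇(¬q ∨ r), w0   [∧-rule on 1]
3. ¬□((p → r) ∨ (r → p)), w0   [∧-rule on 1]
4. ¬q ∨ r, w1   [◇-rule on 2: fresh world w1, w0Rw1]
5. r, w1   [∨-rule on 4 (branches; this branch)]
6. ¬((p → r) ∨ (r → p)), w2   [¬□-rule on 3: fresh world w2, w0Rw2]
7. ¬(p → r), w2   [¬∨-rule on 6]
8. ¬(r → p), w2   [¬∨-rule on 6]
9. p, w2   [¬→-rule on 7]
10. ¬r, w2   [¬→-rule on 7]
11. r, w2   [¬→-rule on 8]
12. ¬p, w2   [¬→-rule on 8]
Accessibility: w0Rw0, w0Rw1, w0Rw2, w1Rw0, w1Rw1, w1Rw2, w2Rw0, w2Rw1, w2Rw2
Branch closes: r and ¬r both at w2.
All branches of the tableau close; one closing branch shown above.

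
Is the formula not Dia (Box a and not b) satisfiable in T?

Satisfiable (open branch found)

1. not Dia (Box a and not b), w0
2. not (Box a and not b), w0
3. b, w0
Accessibility: w0Rw0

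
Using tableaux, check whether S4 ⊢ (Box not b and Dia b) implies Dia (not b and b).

Tableau for the negation not ((Box not b and Dia b) implies Dia (not b and b)):
1. not ((Box not b and Dia b) implies Dia (not b and b)), u
2. Box not b and Dia b, u   [neg-implies-rule on 1]
3. not Dia (not b and b), u   [neg-implies-rule on 1]
4. Box not b, u   [and-rule on 2]
5. Dia b, u   [and-rule on 2]
6. not (not b and b), u   [neg-Dia-rule on 3 via uRu]
7. not b, u   [Box-rule on 4 via uRu]
8. b, v   [Dia-rule on 5: fresh world v, uRv]
9. not (not b and b), v   [neg-Dia-rule on 3 via uRv]
10. not b, v   [Box-rule on 4 via uRv]
Accessibility: uRu, uRv, vRv
Branch closes: b and not b both at v.
Every branch of the negation's tableau closes; the branch above is one of them.

Valid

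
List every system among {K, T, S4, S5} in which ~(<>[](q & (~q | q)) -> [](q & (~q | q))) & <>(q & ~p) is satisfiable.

K, T, S4

S5-tableau for the formula:
1. ~(<>[](q & (~q | q)) -> [](q & (~q | q))) & <>(q & ~p), w0
2. ~(<>[](q & (~q | q)) -> [](q & (~q | q))), w0
3. <>(q & ~p), w0
4. <>[](q & (~q | q)), w0
5. ~[](q & (~q | q)), w0
6. q & ~p, w1
7. q, w1
8. ~p, w1
9. [](q & (~q | q)), w2
10. q & (~q | q), w0
11. q, w0
12. ~q | q, w0
13. q & (~q | q), w1
14. ~q | q, w1
15. q & (~q | q), w2
16. q, w2
17. ~q | q, w2
18. ~(q & (~q | q)), w3
19. q & (~q | q), w3
20. q, w3
21. ~q | q, w3
22. ~(~q | q), w3
23. ~q, w3
Accessibility: w0Rw0, w0Rw1, w0Rw2, w0Rw3, w1Rw0, w1Rw1, w1Rw2, w1Rw3, w2Rw0, w2Rw1, w2Rw2, w2Rw3, w3Rw0, w3Rw1, w3Rw2, w3Rw3
Branch closes: q and ~q both at w3.
Every branch closes (one shown): unsatisfiable in S5.
S4-tableau for the formula:
1. ~(<>[](q & (~q | q)) -> [](q & (~q | q))) & <>(q & ~p), w0
2. ~(<>[](q & (~q | q)) -> [](q & (~q | q))), w0
3. <>(q & ~p), w0
4. <>[](q & (~q | q)), w0
5. ~[](q & (~q | q)), w0
6. q & ~p, w1
7. q, w1
8. ~p, w1
9. [](q & (~q | q)), w2
10. q & (~q | q), w2
11. q, w2
12. ~q | q, w2
13. ~(q & (~q | q)), w3
14. ~q, w3
Accessibility: w0Rw0, w0Rw1, w0Rw2, w0Rw3, w1Rw1, w2Rw2, w3Rw3
Complete open branch: satisfiable in S4, hence also in K, T (this S4-model is also a K-model and a T-model).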